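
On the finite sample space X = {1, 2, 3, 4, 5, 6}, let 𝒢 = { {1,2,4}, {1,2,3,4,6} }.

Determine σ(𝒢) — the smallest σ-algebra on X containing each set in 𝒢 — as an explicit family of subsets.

σ(𝒢) = { {}, {5}, {3,6}, {1,2,4}, {3,5,6}, {1,2,4,5}, {1,2,3,4,6}, X }

Working:
Seed the family with 𝒢 together with ∅ and X: { {}, {1,2,4}, {1,2,3,4,6}, X }.
Pass 1 (2 new):
  {5}  = {1,2,3,4,6}ᶜ
  {3,5,6}  = {1,2,4}ᶜ
  |family| = 6
Pass 2 adds 1:
  {1,2,4,5}  = {1,2,4} ∪ {5}
  |family| = 7
Pass 3: 1 new —
  {3,6}  = {1,2,4,5}ᶜ
  |family| = 8
Pass 4 adds nothing — fixpoint reached.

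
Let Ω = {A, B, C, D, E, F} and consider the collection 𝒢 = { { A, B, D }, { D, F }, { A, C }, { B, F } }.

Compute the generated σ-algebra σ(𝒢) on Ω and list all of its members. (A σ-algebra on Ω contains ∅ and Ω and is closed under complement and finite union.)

σ(𝒢) = { {  }, { A }, { B }, { C }, { D }, { E }, { F }, { A, B }, { A, C }, { A, D }, { A, E }, { A, F }, { B, C }, { B, D }, { B, E }, { B, F }, { C, D }, { C, E }, { C, F }, { D, E }, { D, F }, { E, F }, { A, B, C }, { A, B, D }, { A, B, E }, { A, B, F }, { A, C, D }, { A, C, E }, { A, C, F }, { A, D, E }, { A, D, F }, { A, E, F }, { B, C, D }, { B, C, E }, { B, C, F }, { B, D, E }, { B, D, F }, { B, E, F }, { C, D, E }, { C, D, F }, { C, E, F }, { D, E, F }, { A, B, C, D }, { A, B, C, E }, { A, B, C, F }, { A, B, D, E }, { A, B, D, F }, { A, B, E, F }, { A, C, D, E }, { A, C, D, F }, { A, C, E, F }, { A, D, E, F }, { B, C, D, E }, { B, C, D, F }, { B, C, E, F }, { B, D, E, F }, { C, D, E, F }, { A, B, C, D, E }, { A, B, C, D, F }, { A, B, C, E, F }, { A, B, D, E, F }, { A, C, D, E, F }, { B, C, D, E, F }, Ω }

Trace:
Take S₀ = 𝒢 ∪ {∅, Ω} = { {  }, { A, C }, { B, F }, { D, F }, { A, B, D }, Ω }.
Round 1 adds 9:
  { B, D, F }  = { B, F } ∪ { D, F }
  { C, E, F }  = { A, B, D }ᶜ
  { A, B, C, D }  = { A, C } ∪ { A, B, D }
  { A, B, C, E }  = { D, F }ᶜ
  { A, B, C, F }  = { A, C } ∪ { B, F }
  { A, B, D, F }  = { B, F } ∪ { A, B, D }
  { A, C, D, E }  = { B, F }ᶜ
  { A, C, D, F }  = { A, C } ∪ { D, F }
  { B, D, E, F }  = { A, C }ᶜ
  (now 15)
Round 2 (14 new):
  { B, E }  = { A, C, D, F }ᶜ
  { C, E }  = { A, B, D, F }ᶜ
  { D, E }  = { A, B, C, F }ᶜ
  { E, F }  = { A, B, C, D }ᶜ
  { A, C, E }  = { B, D, F }ᶜ
  { A, C, E, F }  = { A, C } ∪ { C, E, F }
  { B, C, E, F }  = { B, F } ∪ { C, E, F }
  { C, D, E, F }  = { C, E, F } ∪ { D, F }
  { A, B, C, D, E }  = { A, B, D } ∪ { A, C, D, E }
  { A, B, C, D, F }  = { B, D, F } ∪ { A, B, C, F }
  { A, B, C, E, F }  = { B, F } ∪ { A, B, C, E }
  { A, B, D, E, F }  = { A, B, D, F } ∪ { B, D, E, F }
  { A, C, D, E, F }  = { A, C, D, E } ∪ { C, E, F }
  { B, C, D, E, F }  = { B, D, F } ∪ { C, E, F }
  (now 29)
Round 3: +15 →
  { A }  = { B, C, D, E, F }ᶜ
  { B }  = { A, C, D, E, F }ᶜ
  { C }  = { A, B, D, E, F }ᶜ
  { D }  = { A, B, C, E, F }ᶜ
  { E }  = { A, B, C, D, F }ᶜ
  { F }  = { A, B, C, D, E }ᶜ
  { A, B }  = { C, D, E, F }ᶜ
  { A, D }  = { B, C, E, F }ᶜ
  { B, D }  = { A, C, E, F }ᶜ
  { B, C, E }  = { B, E } ∪ { C, E }
  { B, D, E }  = { B, E } ∪ { D, E }
  { B, E, F }  = { B, E } ∪ { E, F }
  { C, D, E }  = { D, E } ∪ { C, E }
  { D, E, F }  = { E, F } ∪ { D, E }
  { A, B, D, E }  = { B, E } ∪ { A, B, D }
  (now 44)
Round 4. New:
  { A, E }  = { A } ∪ { E }
  { A, F }  = { A } ∪ { F }
  { B, C }  = { B } ∪ { C }
  { C, D }  = { C } ∪ { D }
  { C, F }  = { A, B, D, E }ᶜ
  { A, B, C }  = { D, E, F }ᶜ
  { A, B, E }  = { A, B } ∪ { B, E }
  { A, B, F }  = { C, D, E }ᶜ
  { A, C, D }  = { B, E, F }ᶜ
  { A, C, F }  = { B, D, E }ᶜ
  { A, D, E }  = { D, E } ∪ { A }
  { A, D, F }  = { B, C, E }ᶜ
  { A, E, F }  = { A } ∪ { E, F }
  { B, C, D }  = { C } ∪ { B, D }
  { B, C, F }  = { B, F } ∪ { C }
  { C, D, F }  = { C } ∪ { D, F }
  { A, B, E, F }  = { A, B } ∪ { E, F }
  { A, D, E, F }  = { D, E, F } ∪ { A }
  { B, C, D, E }  = { B } ∪ { C, D, E }
  { B, C, D, F }  = { B, D, F } ∪ { C }
  (now 64)
Round 5: already closed under ᶜ and ∪.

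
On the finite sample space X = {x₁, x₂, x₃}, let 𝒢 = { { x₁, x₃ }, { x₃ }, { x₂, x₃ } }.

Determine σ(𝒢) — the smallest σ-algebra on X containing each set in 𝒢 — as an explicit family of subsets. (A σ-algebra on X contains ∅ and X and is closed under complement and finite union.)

Initial family (5 sets): { {}, { x₃ }, { x₁, x₃ }, { x₂, x₃ }, X }.
Iteration 1 adds 3:
  { x₁ }  = complement { x₂, x₃ }
  { x₂ }  = complement { x₁, x₃ }
  { x₁, x₂ }  = complement { x₃ }
  — 8 sets.
Iteration 2: stable.

|σ(𝒢)| = 8.  σ(𝒢) = { {}, { x₁ }, { x₂ }, { x₃ }, { x₁, x₂ }, { x₁, x₃ }, { x₂, x₃ }, X }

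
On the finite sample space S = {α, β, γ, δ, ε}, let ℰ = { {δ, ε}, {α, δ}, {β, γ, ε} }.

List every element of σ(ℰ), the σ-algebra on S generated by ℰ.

σ(ℰ) (16 sets): { {}, {α}, {δ}, {ε}, {α, δ}, {α, ε}, {β, γ}, {δ, ε}, {α, β, γ}, {α, δ, ε}, {β, γ, δ}, {β, γ, ε}, {α, β, γ, δ}, {α, β, γ, ε}, {β, γ, δ, ε}, S }

Trace:
Take S₀ = ℰ ∪ {∅, S} = { {}, {α, δ}, {δ, ε}, {β, γ, ε}, S }.
Step 1. New:
  {α, β, γ}  = complement {δ, ε}
  {α, δ, ε}  = {δ, ε} ∪ {α, δ}
  {β, γ, δ, ε}  = {δ, ε} ∪ {β, γ, ε}
Step 2: 4 new —
  {α}  = complement {β, γ, δ, ε}
  {β, γ}  = complement {α, δ, ε}
  {α, β, γ, δ}  = {α, δ} ∪ {α, β, γ}
  {α, β, γ, ε}  = {β, γ, ε} ∪ {α, β, γ}
Step 3: 2 new —
  {δ}  = complement {α, β, γ, ε}
  {ε}  = complement {α, β, γ, δ}
Step 4. New:
  {α, ε}  = {ε} ∪ {α}
  {β, γ, δ}  = {β, γ} ∪ {δ}
Step 5: stable.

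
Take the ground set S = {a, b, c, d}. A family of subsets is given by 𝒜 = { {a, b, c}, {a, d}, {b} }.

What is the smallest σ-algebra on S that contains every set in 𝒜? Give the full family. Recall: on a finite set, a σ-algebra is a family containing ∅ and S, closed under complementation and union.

Seed the family with 𝒜 together with ∅ and S: { {}, {b}, {a, d}, {a, b, c}, S }.
Step 1. New:
  {d}  = S∖{a, b, c}
  {b, c}  = S∖{a, d}
  {a, b, d}  = {a, d} ∪ {b}
  {a, c, d}  = S∖{b}
  |family| = 9
Step 2 (3 new):
  {c}  = S∖{a, b, d}
  {b, d}  = {b} ∪ {d}
  {b, c, d}  = {b, c} ∪ {d}
  |family| = 12
Step 3 adds 3:
  {a}  = S∖{b, c, d}
  {a, c}  = S∖{b, d}
  {c, d}  = {c} ∪ {d}
  |family| = 15
Step 4 adds 1:
  {a, b}  = S∖{c, d}
  |family| = 16
Step 5: closed — nothing new.

|σ(𝒜)| = 16.  σ(𝒜) = { {}, {a}, {b}, {c}, {d}, {a, b}, {a, c}, {a, d}, {b, c}, {b, d}, {c, d}, {a, b, c}, {a, b, d}, {a, c, d}, {b, c, d}, S }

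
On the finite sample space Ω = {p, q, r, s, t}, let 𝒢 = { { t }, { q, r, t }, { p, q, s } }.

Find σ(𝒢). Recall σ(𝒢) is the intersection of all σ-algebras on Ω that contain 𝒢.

σ(𝒢) = { {  }, { q }, { r }, { t }, { p, s }, { q, r }, { q, t }, { r, t }, { p, q, s }, { p, r, s }, { p, s, t }, { q, r, t }, { p, q, r, s }, { p, q, s, t }, { p, r, s, t }, Ω }

Working:
Initial family (5 sets): { {  }, { t }, { p, q, s }, { q, r, t }, Ω }.
Pass 1: +4 →
  { p, s }  = complement { q, r, t }
  { r, t }  = complement { p, q, s }
  { p, q, r, s }  = complement { t }
  { p, q, s, t }  = { p, q, s } ∪ { t }
  (now 9)
Pass 2. New:
  { r }  = complement { p, q, s, t }
  { p, s, t }  = { t } ∪ { p, s }
  { p, r, s, t }  = { p, s } ∪ { r, t }
  (now 12)
Pass 3 adds 3:
  { q }  = complement { p, r, s, t }
  { q, r }  = complement { p, s, t }
  { p, r, s }  = { r } ∪ { p, s }
  (now 15)
Pass 4 adds 1:
  { q, t }  = complement { p, r, s }
  (now 16)
After Pass 5 the family is unchanged; done.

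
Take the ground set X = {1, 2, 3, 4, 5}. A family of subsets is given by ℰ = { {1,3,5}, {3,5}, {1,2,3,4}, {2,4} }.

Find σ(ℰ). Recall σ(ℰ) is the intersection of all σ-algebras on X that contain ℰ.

Begin from { ∅, {2,4}, {3,5}, {1,3,5}, {1,2,3,4}, X } (that is, ℰ plus ∅ and X).
Iteration 1. New:
  {5}  = complement {1,2,3,4}
  {1,2,4}  = complement {3,5}
  {2,3,4,5}  = {3,5} ∪ {2,4}
Iteration 2 adds 3:
  {1}  = complement {2,3,4,5}
  {2,4,5}  = {5} ∪ {2,4}
  {1,2,4,5}  = {1,2,4} ∪ {5}
Iteration 3: 3 new —
  {3}  = complement {1,2,4,5}
  {1,3}  = complement {2,4,5}
  {1,5}  = {5} ∪ {1}
Iteration 4: +1 →
  {2,3,4}  = complement {1,5}
Iteration 5: already closed under ᶜ and ∪.

Therefore σ(ℰ) = { ∅, {1}, {3}, {5}, {1,3}, {1,5}, {2,4}, {3,5}, {1,2,4}, {1,3,5}, {2,3,4}, {2,4,5}, {1,2,3,4}, {1,2,4,5}, {2,3,4,5}, X } (|σ(ℰ)| = 16).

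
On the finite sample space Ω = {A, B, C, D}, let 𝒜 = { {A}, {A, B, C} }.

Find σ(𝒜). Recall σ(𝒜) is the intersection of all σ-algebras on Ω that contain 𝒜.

Begin from { {}, {A}, {A, B, C}, Ω } (that is, 𝒜 plus ∅ and Ω).
Step 1: 2 new —
  {D}  = Ω∖{A, B, C}
  {B, C, D}  = Ω∖{A}
  [6 total]
Step 2: +1 →
  {A, D}  = {D} ∪ {A}
  [7 total]
Step 3 adds 1:
  {B, C}  = Ω∖{A, D}
  [8 total]
Step 4 adds nothing — fixpoint reached.

Therefore σ(𝒜) = { {}, {A}, {D}, {A, D}, {B, C}, {A, B, C}, {B, C, D}, Ω } (|σ(𝒜)| = 8).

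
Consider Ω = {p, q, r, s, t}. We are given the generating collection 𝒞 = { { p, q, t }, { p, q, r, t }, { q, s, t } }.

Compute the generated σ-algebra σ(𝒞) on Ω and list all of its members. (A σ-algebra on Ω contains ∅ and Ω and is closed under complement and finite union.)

Take S₀ = 𝒞 ∪ {∅, Ω} = { {}, { p, q, t }, { q, s, t }, { p, q, r, t }, Ω }.
Step 1. New:
  { s }  = Ω∖{ p, q, r, t }
  { p, r }  = Ω∖{ q, s, t }
  { r, s }  = Ω∖{ p, q, t }
  { p, q, s, t }  = { p, q, t } ∪ { q, s, t }
Step 2. New:
  { r }  = Ω∖{ p, q, s, t }
  { p, r, s }  = { r, s } ∪ { p, r }
  { q, r, s, t }  = { r, s } ∪ { q, s, t }
Step 3. New:
  { p }  = Ω∖{ q, r, s, t }
  { q, t }  = Ω∖{ p, r, s }
Step 4 (2 new):
  { p, s }  = { s } ∪ { p }
  { q, r, t }  = { r } ∪ { q, t }
Step 5: closed — nothing new.

Hence σ(𝒞) has 16 members: { {}, { p }, { r }, { s }, { p, r }, { p, s }, { q, t }, { r, s }, { p, q, t }, { p, r, s }, { q, r, t }, { q, s, t }, { p, q, r, t }, { p, q, s, t }, { q, r, s, t }, Ω }.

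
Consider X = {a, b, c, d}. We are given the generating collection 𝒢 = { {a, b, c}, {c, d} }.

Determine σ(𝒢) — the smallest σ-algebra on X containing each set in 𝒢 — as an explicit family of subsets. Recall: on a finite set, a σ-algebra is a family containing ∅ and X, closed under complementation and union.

Start: 𝒢 ∪ {∅, X} = { {}, {c, d}, {a, b, c}, X }.
Iteration 1 adds 2:
  {d}  = complement {a, b, c}
  {a, b}  = complement {c, d}
  |family| = 6
Iteration 2. New:
  {a, b, d}  = {a, b} ∪ {d}
  |family| = 7
Iteration 3: +1 →
  {c}  = complement {a, b, d}
  |family| = 8
Iteration 4: no new sets; the family is a σ-algebra.

σ(𝒢) = { {}, {c}, {d}, {a, b}, {c, d}, {a, b, c}, {a, b, d}, X }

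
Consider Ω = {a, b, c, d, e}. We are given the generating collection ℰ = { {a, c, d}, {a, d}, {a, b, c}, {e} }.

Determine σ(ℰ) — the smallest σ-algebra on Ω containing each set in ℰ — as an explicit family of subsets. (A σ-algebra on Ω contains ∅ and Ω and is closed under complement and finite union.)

σ(ℰ) (32 sets): { {}, {a}, {b}, {c}, {d}, {e}, {a, b}, {a, c}, {a, d}, {a, e}, {b, c}, {b, d}, {b, e}, {c, d}, {c, e}, {d, e}, {a, b, c}, {a, b, d}, {a, b, e}, {a, c, d}, {a, c, e}, {a, d, e}, {b, c, d}, {b, c, e}, {b, d, e}, {c, d, e}, {a, b, c, d}, {a, b, c, e}, {a, b, d, e}, {a, c, d, e}, {b, c, d, e}, Ω }

Trace:
Initial family (6 sets): { {}, {e}, {a, d}, {a, b, c}, {a, c, d}, Ω }.
Step 1 (7 new):
  {b, e}  = complement {a, c, d}
  {d, e}  = complement {a, b, c}
  {a, d, e}  = {a, d} ∪ {e}
  {b, c, e}  = complement {a, d}
  {a, b, c, d}  = complement {e}
  {a, b, c, e}  = {a, b, c} ∪ {e}
  {a, c, d, e}  = {a, c, d} ∪ {e}
Step 2: +6 →
  {b}  = complement {a, c, d, e}
  {d}  = complement {a, b, c, e}
  {b, c}  = complement {a, d, e}
  {b, d, e}  = {b, e} ∪ {d, e}
  {a, b, d, e}  = {a, d, e} ∪ {b, e}
  {b, c, d, e}  = {d, e} ∪ {b, c, e}
Step 3: 6 new —
  {a}  = complement {b, c, d, e}
  {c}  = complement {a, b, d, e}
  {a, c}  = complement {b, d, e}
  {b, d}  = {b} ∪ {d}
  {a, b, d}  = {b} ∪ {a, d}
  {b, c, d}  = {b, c} ∪ {d}
Step 4: +7 →
  {a, b}  = {b} ∪ {a}
  {a, e}  = complement {b, c, d}
  {c, d}  = {c} ∪ {d}
  {c, e}  = complement {a, b, d}
  {a, b, e}  = {b, e} ∪ {a}
  {a, c, e}  = complement {b, d}
  {c, d, e}  = {d, e} ∪ {c}
Step 5: closed — nothing new.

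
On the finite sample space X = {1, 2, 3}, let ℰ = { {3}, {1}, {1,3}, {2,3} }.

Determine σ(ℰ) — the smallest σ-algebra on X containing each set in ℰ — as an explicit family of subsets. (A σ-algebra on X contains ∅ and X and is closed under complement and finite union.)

Answer: σ(ℰ) = { ∅, {1}, {2}, {3}, {1,2}, {1,3}, {2,3}, X }

Working:
Seed the family with ℰ together with ∅ and X: { ∅, {1}, {3}, {1,3}, {2,3}, X }.
Round 1. New:
  {2}  = ᶜ of {1,3}
  {1,2}  = ᶜ of {3}
  |family| = 8
After Round 2 the family is unchanged; done.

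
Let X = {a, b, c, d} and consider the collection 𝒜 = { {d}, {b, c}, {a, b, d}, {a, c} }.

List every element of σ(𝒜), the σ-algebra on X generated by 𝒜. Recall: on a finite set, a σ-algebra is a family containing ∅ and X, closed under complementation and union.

σ(𝒜) (16 sets): { ∅, {a}, {b}, {c}, {d}, {a, b}, {a, c}, {a, d}, {b, c}, {b, d}, {c, d}, {a, b, c}, {a, b, d}, {a, c, d}, {b, c, d}, X }

Derivation:
Initial family (6 sets): { ∅, {d}, {a, c}, {b, c}, {a, b, d}, X }.
Iteration 1. New:
  {c}  = ᶜ of {a, b, d}
  {a, d}  = ᶜ of {b, c}
  {b, d}  = ᶜ of {a, c}
  {a, b, c}  = ᶜ of {d}
  {a, c, d}  = {a, c} ∪ {d}
  {b, c, d}  = {b, c} ∪ {d}
  — 12 sets.
Iteration 2 adds 3:
  {a}  = ᶜ of {b, c, d}
  {b}  = ᶜ of {a, c, d}
  {c, d}  = {c} ∪ {d}
  — 15 sets.
Iteration 3 adds 1:
  {a, b}  = ᶜ of {c, d}
  — 16 sets.
Iteration 4: stable.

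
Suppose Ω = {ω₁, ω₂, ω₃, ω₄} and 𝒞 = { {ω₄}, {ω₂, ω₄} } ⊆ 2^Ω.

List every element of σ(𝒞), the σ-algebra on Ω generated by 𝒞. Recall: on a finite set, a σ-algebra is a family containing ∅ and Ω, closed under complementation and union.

Seed the family with 𝒞 together with ∅ and Ω: { {}, {ω₄}, {ω₂, ω₄}, Ω }.
Round 1: +2 →
  {ω₁, ω₃}  = {ω₂, ω₄}ᶜ
  {ω₁, ω₂, ω₃}  = {ω₄}ᶜ
Round 2 (1 new):
  {ω₁, ω₃, ω₄}  = {ω₁, ω₃} ∪ {ω₄}
Round 3 adds 1:
  {ω₂}  = {ω₁, ω₃, ω₄}ᶜ
Round 4: already closed under ᶜ and ∪.

|σ(𝒞)| = 8.  σ(𝒞) = { {}, {ω₂}, {ω₄}, {ω₁, ω₃}, {ω₂, ω₄}, {ω₁, ω₂, ω₃}, {ω₁, ω₃, ω₄}, Ω }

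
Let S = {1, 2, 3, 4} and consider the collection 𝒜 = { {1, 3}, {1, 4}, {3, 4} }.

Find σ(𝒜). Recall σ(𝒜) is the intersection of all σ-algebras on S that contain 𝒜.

Take S₀ = 𝒜 ∪ {∅, S} = { {}, {1, 3}, {1, 4}, {3, 4}, S }.
Round 1 adds 4:
  {1, 2}  = {3, 4}ᶜ
  {2, 3}  = {1, 4}ᶜ
  {2, 4}  = {1, 3}ᶜ
  {1, 3, 4}  = {3, 4} ∪ {1, 4}
  — 9 sets.
Round 2. New:
  {2}  = {1, 3, 4}ᶜ
  {1, 2, 3}  = {1, 2} ∪ {2, 3}
  {1, 2, 4}  = {1, 2} ∪ {1, 4}
  {2, 3, 4}  = {3, 4} ∪ {2, 3}
  — 13 sets.
Round 3. New:
  {1}  = {2, 3, 4}ᶜ
  {3}  = {1, 2, 4}ᶜ
  {4}  = {1, 2, 3}ᶜ
  — 16 sets.
Round 4: no new sets; the family is a σ-algebra.

|σ(𝒜)| = 16.  σ(𝒜) = { {}, {1}, {2}, {3}, {4}, {1, 2}, {1, 3}, {1, 4}, {2, 3}, {2, 4}, {3, 4}, {1, 2, 3}, {1, 2, 4}, {1, 3, 4}, {2, 3, 4}, S }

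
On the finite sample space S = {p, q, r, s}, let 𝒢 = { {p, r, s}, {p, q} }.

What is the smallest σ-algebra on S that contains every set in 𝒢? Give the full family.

σ(𝒢) (8 sets): { ∅, {p}, {q}, {p, q}, {r, s}, {p, r, s}, {q, r, s}, S }

Check:
Take S₀ = 𝒢 ∪ {∅, S} = { ∅, {p, q}, {p, r, s}, S }.
Pass 1 (2 new):
  {q}  = complement {p, r, s}
  {r, s}  = complement {p, q}
  [6 total]
Pass 2: 1 new —
  {q, r, s}  = {r, s} ∪ {q}
  [7 total]
Pass 3 (1 new):
  {p}  = complement {q, r, s}
  [8 total]
After Pass 4 the family is unchanged; done.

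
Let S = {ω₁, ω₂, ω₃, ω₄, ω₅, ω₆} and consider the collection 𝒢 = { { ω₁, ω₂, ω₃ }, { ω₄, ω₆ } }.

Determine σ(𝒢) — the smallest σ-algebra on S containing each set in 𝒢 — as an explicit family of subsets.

Seed the family with 𝒢 together with ∅ and S: { {}, { ω₄, ω₆ }, { ω₁, ω₂, ω₃ }, S }.
Iteration 1 adds 3:
  { ω₄, ω₅, ω₆ }  = { ω₁, ω₂, ω₃ }ᶜ
  { ω₁, ω₂, ω₃, ω₅ }  = { ω₄, ω₆ }ᶜ
  { ω₁, ω₂, ω₃, ω₄, ω₆ }  = { ω₄, ω₆ } ∪ { ω₁, ω₂, ω₃ }
  [7 total]
Iteration 2 adds 1:
  { ω₅ }  = { ω₁, ω₂, ω₃, ω₄, ω₆ }ᶜ
  [8 total]
After Iteration 3 the family is unchanged; done.

Hence σ(𝒢) has 8 members: { {}, { ω₅ }, { ω₄, ω₆ }, { ω₁, ω₂, ω₃ }, { ω₄, ω₅, ω₆ }, { ω₁, ω₂, ω₃, ω₅ }, { ω₁, ω₂, ω₃, ω₄, ω₆ }, S }.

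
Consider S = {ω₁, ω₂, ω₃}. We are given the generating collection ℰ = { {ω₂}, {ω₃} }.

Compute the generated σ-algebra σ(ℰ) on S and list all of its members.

|σ(ℰ)| = 8.  σ(ℰ) = { ∅, {ω₁}, {ω₂}, {ω₃}, {ω₁,ω₂}, {ω₁,ω₃}, {ω₂,ω₃}, S }

Derivation:
Start: ℰ ∪ {∅, S} = { ∅, {ω₂}, {ω₃}, S }.
Pass 1: +3 →
  {ω₁,ω₂}  = ᶜ of {ω₃}
  {ω₁,ω₃}  = ᶜ of {ω₂}
  {ω₂,ω₃}  = {ω₃} ∪ {ω₂}
  [7 total]
Pass 2 adds 1:
  {ω₁}  = ᶜ of {ω₂,ω₃}
  [8 total]
Pass 3: already closed under ᶜ and ∪.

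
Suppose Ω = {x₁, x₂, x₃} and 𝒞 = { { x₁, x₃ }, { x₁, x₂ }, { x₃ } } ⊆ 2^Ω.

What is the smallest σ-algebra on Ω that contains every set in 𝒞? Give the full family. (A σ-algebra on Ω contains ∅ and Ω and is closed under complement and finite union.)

σ(𝒞) (8 sets): { ∅, { x₁ }, { x₂ }, { x₃ }, { x₁, x₂ }, { x₁, x₃ }, { x₂, x₃ }, Ω }

Trace:
Initial family (5 sets): { ∅, { x₃ }, { x₁, x₂ }, { x₁, x₃ }, Ω }.
Pass 1. New:
  { x₂ }  = { x₁, x₃ }ᶜ
  [6 total]
Pass 2 (1 new):
  { x₂, x₃ }  = { x₃ } ∪ { x₂ }
  [7 total]
Pass 3: +1 →
  { x₁ }  = { x₂, x₃ }ᶜ
  [8 total]
Pass 4 adds nothing — fixpoint reached.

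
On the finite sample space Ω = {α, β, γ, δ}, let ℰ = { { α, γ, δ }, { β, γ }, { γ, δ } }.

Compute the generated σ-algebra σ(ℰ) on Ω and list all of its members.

Take S₀ = ℰ ∪ {∅, Ω} = { {  }, { β, γ }, { γ, δ }, { α, γ, δ }, Ω }.
Step 1 (4 new):
  { β }  = { α, γ, δ }ᶜ
  { α, β }  = { γ, δ }ᶜ
  { α, δ }  = { β, γ }ᶜ
  { β, γ, δ }  = { γ, δ } ∪ { β, γ }
Step 2. New:
  { α }  = { β, γ, δ }ᶜ
  { α, β, γ }  = { α, β } ∪ { β, γ }
  { α, β, δ }  = { α, β } ∪ { α, δ }
Step 3: +2 →
  { γ }  = { α, β, δ }ᶜ
  { δ }  = { α, β, γ }ᶜ
Step 4 (2 new):
  { α, γ }  = { γ } ∪ { α }
  { β, δ }  = { δ } ∪ { β }
Step 5: already closed under ᶜ and ∪.

σ(ℰ) = { {  }, { α }, { β }, { γ }, { δ }, { α, β }, { α, γ }, { α, δ }, { β, γ }, { β, δ }, { γ, δ }, { α, β, γ }, { α, β, δ }, { α, γ, δ }, { β, γ, δ }, Ω }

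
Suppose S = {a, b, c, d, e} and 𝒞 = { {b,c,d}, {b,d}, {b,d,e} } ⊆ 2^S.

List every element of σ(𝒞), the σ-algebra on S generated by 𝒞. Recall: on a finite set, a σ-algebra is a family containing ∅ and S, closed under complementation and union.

Begin from { {}, {b,d}, {b,c,d}, {b,d,e}, S } (that is, 𝒞 plus ∅ and S).
Step 1 adds 4:
  {a,c}  = {b,d,e}ᶜ
  {a,e}  = {b,c,d}ᶜ
  {a,c,e}  = {b,d}ᶜ
  {b,c,d,e}  = {b,c,d} ∪ {b,d,e}
  — 9 sets.
Step 2. New:
  {a}  = {b,c,d,e}ᶜ
  {a,b,c,d}  = {b,c,d} ∪ {a,c}
  {a,b,d,e}  = {a,e} ∪ {b,d}
  — 12 sets.
Step 3 adds 3:
  {c}  = {a,b,d,e}ᶜ
  {e}  = {a,b,c,d}ᶜ
  {a,b,d}  = {b,d} ∪ {a}
  — 15 sets.
Step 4 adds 1:
  {c,e}  = {a,b,d}ᶜ
  — 16 sets.
Step 5: already closed under ᶜ and ∪.

|σ(𝒞)| = 16.  σ(𝒞) = { {}, {a}, {c}, {e}, {a,c}, {a,e}, {b,d}, {c,e}, {a,b,d}, {a,c,e}, {b,c,d}, {b,d,e}, {a,b,c,d}, {a,b,d,e}, {b,c,d,e}, S }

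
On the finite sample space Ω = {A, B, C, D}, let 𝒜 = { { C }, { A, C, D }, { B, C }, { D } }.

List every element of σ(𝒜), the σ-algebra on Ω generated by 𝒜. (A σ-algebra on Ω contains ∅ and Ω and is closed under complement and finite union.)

Initial family (6 sets): { {}, { C }, { D }, { B, C }, { A, C, D }, Ω }.
Step 1 (6 new):
  { B }  = { A, C, D }ᶜ
  { A, D }  = { B, C }ᶜ
  { C, D }  = { C } ∪ { D }
  { A, B, C }  = { D }ᶜ
  { A, B, D }  = { C }ᶜ
  { B, C, D }  = { B, C } ∪ { D }
  [12 total]
Step 2: 3 new —
  { A }  = { B, C, D }ᶜ
  { A, B }  = { C, D }ᶜ
  { B, D }  = { B } ∪ { D }
  [15 total]
Step 3 adds 1:
  { A, C }  = { B, D }ᶜ
  [16 total]
Step 4: stable.

σ(𝒜) = { {}, { A }, { B }, { C }, { D }, { A, B }, { A, C }, { A, D }, { B, C }, { B, D }, { C, D }, { A, B, C }, { A, B, D }, { A, C, D }, { B, C, D }, Ω }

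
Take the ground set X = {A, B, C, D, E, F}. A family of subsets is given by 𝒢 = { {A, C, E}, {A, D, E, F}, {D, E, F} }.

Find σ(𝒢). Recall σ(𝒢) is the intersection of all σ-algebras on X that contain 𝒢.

Begin from { ∅, {A, C, E}, {D, E, F}, {A, D, E, F}, X } (that is, 𝒢 plus ∅ and X).
Step 1 (4 new):
  {B, C}  = complement {A, D, E, F}
  {A, B, C}  = complement {D, E, F}
  {B, D, F}  = complement {A, C, E}
  {A, C, D, E, F}  = {A, C, E} ∪ {A, D, E, F}
  (now 9)
Step 2 (7 new):
  {B}  = complement {A, C, D, E, F}
  {A, B, C, E}  = {A, B, C} ∪ {A, C, E}
  {B, C, D, F}  = {B, D, F} ∪ {B, C}
  {B, D, E, F}  = {B, D, F} ∪ {D, E, F}
  {A, B, C, D, F}  = {B, D, F} ∪ {A, B, C}
  {A, B, D, E, F}  = {B, D, F} ∪ {A, D, E, F}
  {B, C, D, E, F}  = {B, C} ∪ {D, E, F}
  (now 16)
Step 3 adds 6:
  {A}  = complement {B, C, D, E, F}
  {C}  = complement {A, B, D, E, F}
  {E}  = complement {A, B, C, D, F}
  {A, C}  = complement {B, D, E, F}
  {A, E}  = complement {B, C, D, F}
  {D, F}  = complement {A, B, C, E}
  (now 22)
Step 4 adds 10:
  {A, B}  = {B} ∪ {A}
  {B, E}  = {B} ∪ {E}
  {C, E}  = {E} ∪ {C}
  {A, B, E}  = {B} ∪ {A, E}
  {A, D, F}  = {D, F} ∪ {A}
  {B, C, E}  = {E} ∪ {B, C}
  {C, D, F}  = {C} ∪ {D, F}
  {A, B, D, F}  = {B, D, F} ∪ {A}
  {A, C, D, F}  = {A, C} ∪ {D, F}
  {C, D, E, F}  = {C} ∪ {D, E, F}
  (now 32)
Step 5: already closed under ᶜ and ∪.

Therefore σ(𝒢) = { ∅, {A}, {B}, {C}, {E}, {A, B}, {A, C}, {A, E}, {B, C}, {B, E}, {C, E}, {D, F}, {A, B, C}, {A, B, E}, {A, C, E}, {A, D, F}, {B, C, E}, {B, D, F}, {C, D, F}, {D, E, F}, {A, B, C, E}, {A, B, D, F}, {A, C, D, F}, {A, D, E, F}, {B, C, D, F}, {B, D, E, F}, {C, D, E, F}, {A, B, C, D, F}, {A, B, D, E, F}, {A, C, D, E, F}, {B, C, D, E, F}, X } (|σ(𝒢)| = 32).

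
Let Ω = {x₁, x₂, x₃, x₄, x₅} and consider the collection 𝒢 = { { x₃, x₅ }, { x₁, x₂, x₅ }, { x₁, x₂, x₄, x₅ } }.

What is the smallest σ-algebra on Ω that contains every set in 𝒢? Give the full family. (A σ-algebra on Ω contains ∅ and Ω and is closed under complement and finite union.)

|σ(𝒢)| = 16.  σ(𝒢) = { {}, { x₃ }, { x₄ }, { x₅ }, { x₁, x₂ }, { x₃, x₄ }, { x₃, x₅ }, { x₄, x₅ }, { x₁, x₂, x₃ }, { x₁, x₂, x₄ }, { x₁, x₂, x₅ }, { x₃, x₄, x₅ }, { x₁, x₂, x₃, x₄ }, { x₁, x₂, x₃, x₅ }, { x₁, x₂, x₄, x₅ }, Ω }

Working:
Start: 𝒢 ∪ {∅, Ω} = { {}, { x₃, x₅ }, { x₁, x₂, x₅ }, { x₁, x₂, x₄, x₅ }, Ω }.
Step 1: 4 new —
  { x₃ }  = complement { x₁, x₂, x₄, x₅ }
  { x₃, x₄ }  = complement { x₁, x₂, x₅ }
  { x₁, x₂, x₄ }  = complement { x₃, x₅ }
  { x₁, x₂, x₃, x₅ }  = { x₁, x₂, x₅ } ∪ { x₃, x₅ }
Step 2 adds 3:
  { x₄ }  = complement { x₁, x₂, x₃, x₅ }
  { x₃, x₄, x₅ }  = { x₃, x₄ } ∪ { x₃, x₅ }
  { x₁, x₂, x₃, x₄ }  = { x₃, x₄ } ∪ { x₁, x₂, x₄ }
Step 3: 2 new —
  { x₅ }  = complement { x₁, x₂, x₃, x₄ }
  { x₁, x₂ }  = complement { x₃, x₄, x₅ }
Step 4 (2 new):
  { x₄, x₅ }  = { x₄ } ∪ { x₅ }
  { x₁, x₂, x₃ }  = { x₃ } ∪ { x₁, x₂ }
Step 5: no new sets; the family is a σ-algebra.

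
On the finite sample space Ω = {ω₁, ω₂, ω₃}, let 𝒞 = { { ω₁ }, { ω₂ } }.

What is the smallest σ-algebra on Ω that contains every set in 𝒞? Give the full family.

Take S₀ = 𝒞 ∪ {∅, Ω} = { {  }, { ω₁ }, { ω₂ }, Ω }.
Pass 1 (3 new):
  { ω₁, ω₂ }  = { ω₁ } ∪ { ω₂ }
  { ω₁, ω₃ }  = { ω₂ }ᶜ
  { ω₂, ω₃ }  = { ω₁ }ᶜ
  (now 7)
Pass 2: 1 new —
  { ω₃ }  = { ω₁, ω₂ }ᶜ
  (now 8)
Pass 3: stable.

Hence σ(𝒞) has 8 members: { {  }, { ω₁ }, { ω₂ }, { ω₃ }, { ω₁, ω₂ }, { ω₁, ω₃ }, { ω₂, ω₃ }, Ω }.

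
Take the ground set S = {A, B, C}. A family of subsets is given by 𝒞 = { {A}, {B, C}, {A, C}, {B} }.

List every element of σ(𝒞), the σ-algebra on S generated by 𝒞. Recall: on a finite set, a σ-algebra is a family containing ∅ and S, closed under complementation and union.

|σ(𝒞)| = 8.  σ(𝒞) = { ∅, {A}, {B}, {C}, {A, B}, {A, C}, {B, C}, S }

Working:
Initial family (6 sets): { ∅, {A}, {B}, {A, C}, {B, C}, S }.
Step 1. New:
  {A, B}  = {B} ∪ {A}
  — 7 sets.
Step 2: +1 →
  {C}  = {A, B}ᶜ
  — 8 sets.
Step 3: already closed under ᶜ and ∪.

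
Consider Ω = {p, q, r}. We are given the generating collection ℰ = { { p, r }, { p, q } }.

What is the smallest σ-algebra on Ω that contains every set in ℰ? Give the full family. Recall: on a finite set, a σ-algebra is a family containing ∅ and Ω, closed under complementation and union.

Begin from { ∅, { p, q }, { p, r }, Ω } (that is, ℰ plus ∅ and Ω).
Step 1. New:
  { q }  = { p, r }ᶜ
  { r }  = { p, q }ᶜ
Step 2. New:
  { q, r }  = { r } ∪ { q }
Step 3 adds 1:
  { p }  = { q, r }ᶜ
Step 4: closed — nothing new.

σ(ℰ) = { ∅, { p }, { q }, { r }, { p, q }, { p, r }, { q, r }, Ω }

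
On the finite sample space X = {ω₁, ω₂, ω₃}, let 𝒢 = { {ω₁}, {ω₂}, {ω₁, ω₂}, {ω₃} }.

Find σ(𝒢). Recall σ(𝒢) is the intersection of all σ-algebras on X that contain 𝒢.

Start: 𝒢 ∪ {∅, X} = { ∅, {ω₁}, {ω₂}, {ω₃}, {ω₁, ω₂}, X }.
Step 1 (2 new):
  {ω₁, ω₃}  = ᶜ of {ω₂}
  {ω₂, ω₃}  = ᶜ of {ω₁}
Step 2: stable.

Hence σ(𝒢) has 8 members: { ∅, {ω₁}, {ω₂}, {ω₃}, {ω₁, ω₂}, {ω₁, ω₃}, {ω₂, ω₃}, X }.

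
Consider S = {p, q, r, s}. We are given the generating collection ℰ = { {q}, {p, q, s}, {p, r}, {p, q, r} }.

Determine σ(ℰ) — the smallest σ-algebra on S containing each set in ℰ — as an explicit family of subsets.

σ(ℰ) (16 sets): { {}, {p}, {q}, {r}, {s}, {p, q}, {p, r}, {p, s}, {q, r}, {q, s}, {r, s}, {p, q, r}, {p, q, s}, {p, r, s}, {q, r, s}, S }

Derivation:
Take S₀ = ℰ ∪ {∅, S} = { {}, {q}, {p, r}, {p, q, r}, {p, q, s}, S }.
Iteration 1: 4 new —
  {r}  = ᶜ of {p, q, s}
  {s}  = ᶜ of {p, q, r}
  {q, s}  = ᶜ of {p, r}
  {p, r, s}  = ᶜ of {q}
  |family| = 10
Iteration 2 (3 new):
  {q, r}  = {q} ∪ {r}
  {r, s}  = {r} ∪ {s}
  {q, r, s}  = {r} ∪ {q, s}
  |family| = 13
Iteration 3: 3 new —
  {p}  = ᶜ of {q, r, s}
  {p, q}  = ᶜ of {r, s}
  {p, s}  = ᶜ of {q, r}
  |family| = 16
Iteration 4: already closed under ᶜ and ∪.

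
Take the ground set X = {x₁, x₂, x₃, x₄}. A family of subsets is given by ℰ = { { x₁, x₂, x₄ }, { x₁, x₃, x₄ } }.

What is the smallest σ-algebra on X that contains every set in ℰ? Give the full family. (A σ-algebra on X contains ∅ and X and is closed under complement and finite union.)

|σ(ℰ)| = 8.  σ(ℰ) = { {}, { x₂ }, { x₃ }, { x₁, x₄ }, { x₂, x₃ }, { x₁, x₂, x₄ }, { x₁, x₃, x₄ }, X }

Trace:
Start: ℰ ∪ {∅, X} = { {}, { x₁, x₂, x₄ }, { x₁, x₃, x₄ }, X }.
Step 1. New:
  { x₂ }  = { x₁, x₃, x₄ }ᶜ
  { x₃ }  = { x₁, x₂, x₄ }ᶜ
  [6 total]
Step 2: 1 new —
  { x₂, x₃ }  = { x₃ } ∪ { x₂ }
  [7 total]
Step 3: +1 →
  { x₁, x₄ }  = { x₂, x₃ }ᶜ
  [8 total]
Step 4: closed — nothing new.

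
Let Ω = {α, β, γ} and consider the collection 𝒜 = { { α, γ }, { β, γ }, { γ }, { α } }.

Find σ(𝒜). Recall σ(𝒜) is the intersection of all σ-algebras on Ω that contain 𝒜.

σ(𝒜) = { ∅, { α }, { β }, { γ }, { α, β }, { α, γ }, { β, γ }, Ω }

Check:
Take S₀ = 𝒜 ∪ {∅, Ω} = { ∅, { α }, { γ }, { α, γ }, { β, γ }, Ω }.
Round 1. New:
  { β }  = ᶜ of { α, γ }
  { α, β }  = ᶜ of { γ }
  (now 8)
Round 2: closed — nothing new.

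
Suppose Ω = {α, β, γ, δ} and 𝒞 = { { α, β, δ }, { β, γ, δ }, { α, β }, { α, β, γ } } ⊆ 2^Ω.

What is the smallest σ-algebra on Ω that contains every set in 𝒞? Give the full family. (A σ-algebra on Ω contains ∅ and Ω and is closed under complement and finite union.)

|σ(𝒞)| = 16.  σ(𝒞) = { {}, { α }, { β }, { γ }, { δ }, { α, β }, { α, γ }, { α, δ }, { β, γ }, { β, δ }, { γ, δ }, { α, β, γ }, { α, β, δ }, { α, γ, δ }, { β, γ, δ }, Ω }

Working:
Initial family (6 sets): { {}, { α, β }, { α, β, γ }, { α, β, δ }, { β, γ, δ }, Ω }.
Iteration 1: 4 new —
  { α }  = Ω∖{ β, γ, δ }
  { γ }  = Ω∖{ α, β, δ }
  { δ }  = Ω∖{ α, β, γ }
  { γ, δ }  = Ω∖{ α, β }
Iteration 2: 3 new —
  { α, γ }  = { γ } ∪ { α }
  { α, δ }  = { δ } ∪ { α }
  { α, γ, δ }  = { γ, δ } ∪ { α }
Iteration 3. New:
  { β }  = Ω∖{ α, γ, δ }
  { β, γ }  = Ω∖{ α, δ }
  { β, δ }  = Ω∖{ α, γ }
Iteration 4: closed — nothing new.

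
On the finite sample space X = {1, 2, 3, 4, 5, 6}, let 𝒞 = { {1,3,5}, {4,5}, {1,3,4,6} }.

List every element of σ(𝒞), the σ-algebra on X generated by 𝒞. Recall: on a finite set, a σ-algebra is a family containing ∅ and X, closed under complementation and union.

Take S₀ = 𝒞 ∪ {∅, X} = { {}, {4,5}, {1,3,5}, {1,3,4,6}, X }.
Step 1: 5 new —
  {2,5}  = ᶜ of {1,3,4,6}
  {2,4,6}  = ᶜ of {1,3,5}
  {1,2,3,6}  = ᶜ of {4,5}
  {1,3,4,5}  = {4,5} ∪ {1,3,5}
  {1,3,4,5,6}  = {4,5} ∪ {1,3,4,6}
  |family| = 10
Step 2: 8 new —
  {2}  = ᶜ of {1,3,4,5,6}
  {2,6}  = ᶜ of {1,3,4,5}
  {2,4,5}  = {2,5} ∪ {4,5}
  {1,2,3,5}  = {2,5} ∪ {1,3,5}
  {2,4,5,6}  = {2,4,6} ∪ {2,5}
  {1,2,3,4,5}  = {2,5} ∪ {1,3,4,5}
  {1,2,3,4,6}  = {2,4,6} ∪ {1,2,3,6}
  {1,2,3,5,6}  = {2,5} ∪ {1,2,3,6}
  |family| = 18
Step 3 (7 new):
  {4}  = ᶜ of {1,2,3,5,6}
  {5}  = ᶜ of {1,2,3,4,6}
  {6}  = ᶜ of {1,2,3,4,5}
  {1,3}  = ᶜ of {2,4,5,6}
  {4,6}  = ᶜ of {1,2,3,5}
  {1,3,6}  = ᶜ of {2,4,5}
  {2,5,6}  = {2,5} ∪ {2,6}
  |family| = 25
Step 4. New:
  {2,4}  = {2} ∪ {4}
  {5,6}  = {6} ∪ {5}
  {1,2,3}  = {2} ∪ {1,3}
  {1,3,4}  = ᶜ of {2,5,6}
  {4,5,6}  = {6} ∪ {4,5}
  {1,3,5,6}  = {1,3,6} ∪ {1,3,5}
  |family| = 31
Step 5 adds 1:
  {1,2,3,4}  = ᶜ of {5,6}
  |family| = 32
Step 6: closed — nothing new.

Hence σ(𝒞) has 32 members: { {}, {2}, {4}, {5}, {6}, {1,3}, {2,4}, {2,5}, {2,6}, {4,5}, {4,6}, {5,6}, {1,2,3}, {1,3,4}, {1,3,5}, {1,3,6}, {2,4,5}, {2,4,6}, {2,5,6}, {4,5,6}, {1,2,3,4}, {1,2,3,5}, {1,2,3,6}, {1,3,4,5}, {1,3,4,6}, {1,3,5,6}, {2,4,5,6}, {1,2,3,4,5}, {1,2,3,4,6}, {1,2,3,5,6}, {1,3,4,5,6}, X }.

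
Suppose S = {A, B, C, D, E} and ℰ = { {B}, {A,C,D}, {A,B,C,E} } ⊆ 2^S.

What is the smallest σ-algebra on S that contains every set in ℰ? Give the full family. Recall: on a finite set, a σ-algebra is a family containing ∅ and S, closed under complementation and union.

Take S₀ = ℰ ∪ {∅, S} = { {}, {B}, {A,C,D}, {A,B,C,E}, S }.
Pass 1: 4 new —
  {D}  = S∖{A,B,C,E}
  {B,E}  = S∖{A,C,D}
  {A,B,C,D}  = {A,C,D} ∪ {B}
  {A,C,D,E}  = S∖{B}
  [9 total]
Pass 2: 3 new —
  {E}  = S∖{A,B,C,D}
  {B,D}  = {B} ∪ {D}
  {B,D,E}  = {B,E} ∪ {D}
  [12 total]
Pass 3 adds 3:
  {A,C}  = S∖{B,D,E}
  {D,E}  = {D} ∪ {E}
  {A,C,E}  = S∖{B,D}
  [15 total]
Pass 4 (1 new):
  {A,B,C}  = S∖{D,E}
  [16 total]
After Pass 5 the family is unchanged; done.

Therefore σ(ℰ) = { {}, {B}, {D}, {E}, {A,C}, {B,D}, {B,E}, {D,E}, {A,B,C}, {A,C,D}, {A,C,E}, {B,D,E}, {A,B,C,D}, {A,B,C,E}, {A,C,D,E}, S } (|σ(ℰ)| = 16).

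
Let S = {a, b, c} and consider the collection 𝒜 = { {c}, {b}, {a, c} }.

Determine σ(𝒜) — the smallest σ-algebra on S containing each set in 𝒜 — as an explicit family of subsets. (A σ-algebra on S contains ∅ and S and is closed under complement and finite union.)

Start: 𝒜 ∪ {∅, S} = { {}, {b}, {c}, {a, c}, S }.
Pass 1: +2 →
  {a, b}  = complement {c}
  {b, c}  = {c} ∪ {b}
  (now 7)
Pass 2 (1 new):
  {a}  = complement {b, c}
  (now 8)
Pass 3: stable.

|σ(𝒜)| = 8.  σ(𝒜) = { {}, {a}, {b}, {c}, {a, b}, {a, c}, {b, c}, S }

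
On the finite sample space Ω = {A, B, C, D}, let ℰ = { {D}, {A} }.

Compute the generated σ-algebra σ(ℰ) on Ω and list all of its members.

Answer: σ(ℰ) = { {}, {A}, {D}, {A, D}, {B, C}, {A, B, C}, {B, C, D}, Ω }

Check:
Start: ℰ ∪ {∅, Ω} = { {}, {A}, {D}, Ω }.
Pass 1: +3 →
  {A, D}  = {D} ∪ {A}
  {A, B, C}  = Ω∖{D}
  {B, C, D}  = Ω∖{A}
  [7 total]
Pass 2. New:
  {B, C}  = Ω∖{A, D}
  [8 total]
Pass 3: no new sets; the family is a σ-algebra.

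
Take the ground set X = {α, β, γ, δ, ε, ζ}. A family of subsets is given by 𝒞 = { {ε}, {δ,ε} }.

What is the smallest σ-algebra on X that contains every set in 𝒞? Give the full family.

Seed the family with 𝒞 together with ∅ and X: { ∅, {ε}, {δ,ε}, X }.
Step 1. New:
  {α,β,γ,ζ}  = complement {δ,ε}
  {α,β,γ,δ,ζ}  = complement {ε}
  (now 6)
Step 2 adds 1:
  {α,β,γ,ε,ζ}  = {α,β,γ,ζ} ∪ {ε}
  (now 7)
Step 3 (1 new):
  {δ}  = complement {α,β,γ,ε,ζ}
  (now 8)
After Step 4 the family is unchanged; done.

σ(𝒞) = { ∅, {δ}, {ε}, {δ,ε}, {α,β,γ,ζ}, {α,β,γ,δ,ζ}, {α,β,γ,ε,ζ}, X }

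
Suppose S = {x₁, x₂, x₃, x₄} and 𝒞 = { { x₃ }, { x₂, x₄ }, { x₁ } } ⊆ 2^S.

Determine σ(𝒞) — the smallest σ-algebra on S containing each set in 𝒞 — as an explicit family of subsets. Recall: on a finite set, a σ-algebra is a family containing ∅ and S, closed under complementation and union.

σ(𝒞) (8 sets): { {}, { x₁ }, { x₃ }, { x₁, x₃ }, { x₂, x₄ }, { x₁, x₂, x₄ }, { x₂, x₃, x₄ }, S }

Trace:
Initial family (5 sets): { {}, { x₁ }, { x₃ }, { x₂, x₄ }, S }.
Pass 1: 3 new —
  { x₁, x₃ }  = S∖{ x₂, x₄ }
  { x₁, x₂, x₄ }  = S∖{ x₃ }
  { x₂, x₃, x₄ }  = S∖{ x₁ }
  |family| = 8
Pass 2: already closed under ᶜ and ∪.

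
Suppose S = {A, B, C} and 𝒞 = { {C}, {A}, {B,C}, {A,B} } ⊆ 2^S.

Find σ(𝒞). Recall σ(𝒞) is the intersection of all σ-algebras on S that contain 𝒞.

Begin from { ∅, {A}, {C}, {A,B}, {B,C}, S } (that is, 𝒞 plus ∅ and S).
Iteration 1 adds 1:
  {A,C}  = {C} ∪ {A}
  (now 7)
Iteration 2. New:
  {B}  = S∖{A,C}
  (now 8)
After Iteration 3 the family is unchanged; done.

Therefore σ(𝒞) = { ∅, {A}, {B}, {C}, {A,B}, {A,C}, {B,C}, S } (|σ(𝒞)| = 8).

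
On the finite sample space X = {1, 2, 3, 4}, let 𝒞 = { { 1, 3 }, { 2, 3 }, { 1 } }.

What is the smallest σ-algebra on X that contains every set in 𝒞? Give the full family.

Take S₀ = 𝒞 ∪ {∅, X} = { {}, { 1 }, { 1, 3 }, { 2, 3 }, X }.
Pass 1. New:
  { 1, 4 }  = X∖{ 2, 3 }
  { 2, 4 }  = X∖{ 1, 3 }
  { 1, 2, 3 }  = { 2, 3 } ∪ { 1, 3 }
  { 2, 3, 4 }  = X∖{ 1 }
  — 9 sets.
Pass 2: +3 →
  { 4 }  = X∖{ 1, 2, 3 }
  { 1, 2, 4 }  = { 1, 4 } ∪ { 2, 4 }
  { 1, 3, 4 }  = { 1, 4 } ∪ { 1, 3 }
  — 12 sets.
Pass 3. New:
  { 2 }  = X∖{ 1, 3, 4 }
  { 3 }  = X∖{ 1, 2, 4 }
  — 14 sets.
Pass 4 adds 2:
  { 1, 2 }  = { 2 } ∪ { 1 }
  { 3, 4 }  = { 3 } ∪ { 4 }
  — 16 sets.
Pass 5: closed — nothing new.

Therefore σ(𝒞) = { {}, { 1 }, { 2 }, { 3 }, { 4 }, { 1, 2 }, { 1, 3 }, { 1, 4 }, { 2, 3 }, { 2, 4 }, { 3, 4 }, { 1, 2, 3 }, { 1, 2, 4 }, { 1, 3, 4 }, { 2, 3, 4 }, X } (|σ(𝒞)| = 16).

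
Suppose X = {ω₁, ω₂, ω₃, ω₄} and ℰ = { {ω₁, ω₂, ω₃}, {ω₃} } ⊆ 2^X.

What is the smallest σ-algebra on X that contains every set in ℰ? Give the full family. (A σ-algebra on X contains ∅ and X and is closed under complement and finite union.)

σ(ℰ) = { {}, {ω₃}, {ω₄}, {ω₁, ω₂}, {ω₃, ω₄}, {ω₁, ω₂, ω₃}, {ω₁, ω₂, ω₄}, X }

Check:
Seed the family with ℰ together with ∅ and X: { {}, {ω₃}, {ω₁, ω₂, ω₃}, X }.
Step 1 adds 2:
  {ω₄}  = complement {ω₁, ω₂, ω₃}
  {ω₁, ω₂, ω₄}  = complement {ω₃}
Step 2: 1 new —
  {ω₃, ω₄}  = {ω₃} ∪ {ω₄}
Step 3: 1 new —
  {ω₁, ω₂}  = complement {ω₃, ω₄}
After Step 4 the family is unchanged; done.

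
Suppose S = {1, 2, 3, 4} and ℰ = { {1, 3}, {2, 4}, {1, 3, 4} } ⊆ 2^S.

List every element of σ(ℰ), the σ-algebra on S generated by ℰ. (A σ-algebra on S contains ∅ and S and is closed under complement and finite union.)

σ(ℰ) = { {}, {2}, {4}, {1, 3}, {2, 4}, {1, 2, 3}, {1, 3, 4}, S }

Check:
Initial family (5 sets): { {}, {1, 3}, {2, 4}, {1, 3, 4}, S }.
Pass 1 adds 1:
  {2}  = {1, 3, 4}ᶜ
  (now 6)
Pass 2 (1 new):
  {1, 2, 3}  = {2} ∪ {1, 3}
  (now 7)
Pass 3. New:
  {4}  = {1, 2, 3}ᶜ
  (now 8)
After Pass 4 the family is unchanged; done.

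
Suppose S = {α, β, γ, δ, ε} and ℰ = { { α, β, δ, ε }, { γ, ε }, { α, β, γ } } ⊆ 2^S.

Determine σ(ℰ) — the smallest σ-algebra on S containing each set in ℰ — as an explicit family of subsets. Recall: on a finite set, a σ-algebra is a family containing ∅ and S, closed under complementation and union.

σ(ℰ) = { ∅, { γ }, { δ }, { ε }, { α, β }, { γ, δ }, { γ, ε }, { δ, ε }, { α, β, γ }, { α, β, δ }, { α, β, ε }, { γ, δ, ε }, { α, β, γ, δ }, { α, β, γ, ε }, { α, β, δ, ε }, S }

Check:
Begin from { ∅, { γ, ε }, { α, β, γ }, { α, β, δ, ε }, S } (that is, ℰ plus ∅ and S).
Round 1. New:
  { γ }  = { α, β, δ, ε }ᶜ
  { δ, ε }  = { α, β, γ }ᶜ
  { α, β, δ }  = { γ, ε }ᶜ
  { α, β, γ, ε }  = { α, β, γ } ∪ { γ, ε }
Round 2 (3 new):
  { δ }  = { α, β, γ, ε }ᶜ
  { γ, δ, ε }  = { δ, ε } ∪ { γ }
  { α, β, γ, δ }  = { α, β, γ } ∪ { α, β, δ }
Round 3. New:
  { ε }  = { α, β, γ, δ }ᶜ
  { α, β }  = { γ, δ, ε }ᶜ
  { γ, δ }  = { γ } ∪ { δ }
Round 4. New:
  { α, β, ε }  = { γ, δ }ᶜ
Round 5: no new sets; the family is a σ-algebra.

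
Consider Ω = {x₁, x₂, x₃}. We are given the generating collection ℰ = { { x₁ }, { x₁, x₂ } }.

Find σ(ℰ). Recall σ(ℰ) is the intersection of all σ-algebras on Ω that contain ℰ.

σ(ℰ) = { {  }, { x₁ }, { x₂ }, { x₃ }, { x₁, x₂ }, { x₁, x₃ }, { x₂, x₃ }, Ω }

Derivation:
Take S₀ = ℰ ∪ {∅, Ω} = { {  }, { x₁ }, { x₁, x₂ }, Ω }.
Iteration 1: +2 →
  { x₃ }  = ᶜ of { x₁, x₂ }
  { x₂, x₃ }  = ᶜ of { x₁ }
  |family| = 6
Iteration 2: 1 new —
  { x₁, x₃ }  = { x₃ } ∪ { x₁ }
  |family| = 7
Iteration 3 (1 new):
  { x₂ }  = ᶜ of { x₁, x₃ }
  |family| = 8
Iteration 4 adds nothing — fixpoint reached.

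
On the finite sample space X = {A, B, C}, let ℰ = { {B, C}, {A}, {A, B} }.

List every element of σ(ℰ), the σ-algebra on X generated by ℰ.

Seed the family with ℰ together with ∅ and X: { {}, {A}, {A, B}, {B, C}, X }.
Pass 1: 1 new —
  {C}  = {A, B}ᶜ
  — 6 sets.
Pass 2: +1 →
  {A, C}  = {C} ∪ {A}
  — 7 sets.
Pass 3 adds 1:
  {B}  = {A, C}ᶜ
  — 8 sets.
Pass 4 adds nothing — fixpoint reached.

Hence σ(ℰ) has 8 members: { {}, {A}, {B}, {C}, {A, B}, {A, C}, {B, C}, X }.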